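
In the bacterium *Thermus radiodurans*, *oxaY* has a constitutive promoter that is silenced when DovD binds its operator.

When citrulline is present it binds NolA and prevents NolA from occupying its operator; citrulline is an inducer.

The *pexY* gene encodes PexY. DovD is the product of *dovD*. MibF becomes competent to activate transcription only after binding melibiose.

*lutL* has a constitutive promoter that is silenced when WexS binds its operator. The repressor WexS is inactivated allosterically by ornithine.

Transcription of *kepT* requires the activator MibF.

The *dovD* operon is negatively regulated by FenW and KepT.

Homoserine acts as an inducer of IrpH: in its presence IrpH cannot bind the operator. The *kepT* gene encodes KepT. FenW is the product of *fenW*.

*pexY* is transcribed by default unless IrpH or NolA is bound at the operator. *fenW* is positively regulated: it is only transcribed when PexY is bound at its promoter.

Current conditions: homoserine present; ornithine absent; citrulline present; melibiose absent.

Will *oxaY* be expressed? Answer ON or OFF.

ON

Homoserine is present, so IrpH is inactive.
Citrulline is present, so NolA is inactive.
With no repressor bound, *pexY* is transcribed.
So PexY is produced and active.
No repressor is bound and PexY is active, so *fenW* is transcribed.
So FenW is produced and active.
Melibiose is absent, so MibF is inactive.
Required activator MibF is absent, so *kepT* is not transcribed.
So KepT is not produced.
With repressor FenW bound, *dovD* is not transcribed.
So DovD is not produced.
With no repressor bound, *oxaY* is transcribed.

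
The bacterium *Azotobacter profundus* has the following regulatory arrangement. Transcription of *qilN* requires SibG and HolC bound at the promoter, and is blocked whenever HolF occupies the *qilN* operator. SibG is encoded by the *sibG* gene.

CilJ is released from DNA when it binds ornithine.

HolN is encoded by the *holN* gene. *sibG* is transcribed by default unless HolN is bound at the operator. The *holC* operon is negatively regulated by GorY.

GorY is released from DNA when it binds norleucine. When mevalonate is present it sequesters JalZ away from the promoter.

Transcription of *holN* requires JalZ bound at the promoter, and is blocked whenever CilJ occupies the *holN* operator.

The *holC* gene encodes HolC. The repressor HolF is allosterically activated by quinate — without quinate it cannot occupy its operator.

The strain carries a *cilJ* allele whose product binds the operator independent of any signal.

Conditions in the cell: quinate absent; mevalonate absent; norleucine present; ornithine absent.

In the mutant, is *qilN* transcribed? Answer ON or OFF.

Quinate is absent, so HolF is inactive.
Mevalonate is absent, so JalZ is active.
CilJ is constitutively active in this strain.
With repressor CilJ bound, *holN* is not transcribed.
So HolN is not produced.
With no repressor bound, *sibG* is transcribed.
So SibG is produced and active.
Norleucine is present, so GorY is inactive.
With no repressor bound, *holC* is transcribed.
So HolC is produced and active.
No repressor is bound and SibG and HolC are active, so *qilN* is transcribed.

ON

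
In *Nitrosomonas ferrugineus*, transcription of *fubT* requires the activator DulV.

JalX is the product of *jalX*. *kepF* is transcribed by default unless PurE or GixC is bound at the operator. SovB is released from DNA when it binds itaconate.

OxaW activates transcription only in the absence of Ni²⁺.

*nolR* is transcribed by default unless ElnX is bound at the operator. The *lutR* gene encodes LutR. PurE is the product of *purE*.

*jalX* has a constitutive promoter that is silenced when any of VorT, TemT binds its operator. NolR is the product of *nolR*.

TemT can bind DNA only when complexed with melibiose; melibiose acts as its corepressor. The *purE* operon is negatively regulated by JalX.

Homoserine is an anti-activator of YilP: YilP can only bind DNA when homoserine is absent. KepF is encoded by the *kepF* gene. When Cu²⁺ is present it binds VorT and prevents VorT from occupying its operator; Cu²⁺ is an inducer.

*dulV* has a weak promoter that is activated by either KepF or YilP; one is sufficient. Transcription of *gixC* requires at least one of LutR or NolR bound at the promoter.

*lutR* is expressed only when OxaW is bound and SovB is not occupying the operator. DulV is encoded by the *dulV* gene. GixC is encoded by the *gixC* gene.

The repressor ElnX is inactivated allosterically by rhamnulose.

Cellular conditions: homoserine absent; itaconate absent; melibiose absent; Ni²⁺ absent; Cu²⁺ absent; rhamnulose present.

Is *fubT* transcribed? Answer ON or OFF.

Cu²⁺ is absent, so VorT is active.
Melibiose is absent, so TemT is inactive.
With repressor VorT bound, *jalX* is not transcribed.
So JalX is not produced.
With no repressor bound, *purE* is transcribed.
So PurE is produced and active.
Ni²⁺ is absent, so OxaW is active.
Itaconate is absent, so SovB is active.
With repressor SovB bound, *lutR* is not transcribed.
So LutR is not produced.
Rhamnulose is present, so ElnX is inactive.
With no repressor bound, *nolR* is transcribed.
So NolR is produced and active.
Activator NolR is present, so *gixC* is transcribed.
So GixC is produced and active.
With repressor PurE bound, *kepF* is not transcribed.
So KepF is not produced.
Homoserine is absent, so YilP is active.
Activator YilP is present, so *dulV* is transcribed.
So DulV is produced and active.
No repressor is bound and DulV is active, so *fubT* is transcribed.

ON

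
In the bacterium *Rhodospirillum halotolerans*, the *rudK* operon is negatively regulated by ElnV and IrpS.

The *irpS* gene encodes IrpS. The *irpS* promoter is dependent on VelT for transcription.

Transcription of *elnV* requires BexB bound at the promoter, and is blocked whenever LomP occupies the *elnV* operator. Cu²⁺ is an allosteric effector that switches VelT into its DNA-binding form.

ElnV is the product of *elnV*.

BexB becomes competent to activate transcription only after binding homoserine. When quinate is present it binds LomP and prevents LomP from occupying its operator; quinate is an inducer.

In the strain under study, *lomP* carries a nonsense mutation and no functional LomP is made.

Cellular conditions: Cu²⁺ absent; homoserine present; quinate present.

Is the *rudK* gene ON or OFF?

OFF

LomP is non-functional in this strain, so it has no effect.
Homoserine is present, so BexB is active.
No repressor is bound and BexB is active, so *elnV* is transcribed.
So ElnV is produced and active.
Cu²⁺ is absent, so VelT is inactive.
Required activator VelT is absent, so *irpS* is not transcribed.
So IrpS is not produced.
With repressor ElnV bound, *rudK* is not transcribed.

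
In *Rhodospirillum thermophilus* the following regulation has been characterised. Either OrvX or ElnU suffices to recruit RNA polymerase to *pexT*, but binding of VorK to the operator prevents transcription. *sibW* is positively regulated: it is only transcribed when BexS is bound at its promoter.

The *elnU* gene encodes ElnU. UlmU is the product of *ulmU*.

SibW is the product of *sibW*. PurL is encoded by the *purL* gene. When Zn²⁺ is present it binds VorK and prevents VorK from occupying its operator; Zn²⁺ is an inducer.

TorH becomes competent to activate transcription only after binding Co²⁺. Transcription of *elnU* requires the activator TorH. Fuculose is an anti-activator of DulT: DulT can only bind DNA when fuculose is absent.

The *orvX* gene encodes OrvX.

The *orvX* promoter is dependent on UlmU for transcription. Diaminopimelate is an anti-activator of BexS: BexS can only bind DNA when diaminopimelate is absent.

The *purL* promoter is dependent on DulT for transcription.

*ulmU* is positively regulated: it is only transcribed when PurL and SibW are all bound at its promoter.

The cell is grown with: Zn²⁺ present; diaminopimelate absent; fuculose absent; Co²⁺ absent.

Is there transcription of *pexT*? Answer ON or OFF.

Fuculose is absent, so DulT is active.
No repressor is bound and DulT is active, so *purL* is transcribed.
So PurL is produced and active.
Diaminopimelate is absent, so BexS is active.
No repressor is bound and BexS is active, so *sibW* is transcribed.
So SibW is produced and active.
No repressor is bound and PurL and SibW are active, so *ulmU* is transcribed.
So UlmU is produced and active.
No repressor is bound and UlmU is active, so *orvX* is transcribed.
So OrvX is produced and active.
Zn²⁺ is present, so VorK is inactive.
Co²⁺ is absent, so TorH is inactive.
Required activator TorH is absent, so *elnU* is not transcribed.
So ElnU is not produced.
Activator OrvX is present, so *pexT* is transcribed.

ON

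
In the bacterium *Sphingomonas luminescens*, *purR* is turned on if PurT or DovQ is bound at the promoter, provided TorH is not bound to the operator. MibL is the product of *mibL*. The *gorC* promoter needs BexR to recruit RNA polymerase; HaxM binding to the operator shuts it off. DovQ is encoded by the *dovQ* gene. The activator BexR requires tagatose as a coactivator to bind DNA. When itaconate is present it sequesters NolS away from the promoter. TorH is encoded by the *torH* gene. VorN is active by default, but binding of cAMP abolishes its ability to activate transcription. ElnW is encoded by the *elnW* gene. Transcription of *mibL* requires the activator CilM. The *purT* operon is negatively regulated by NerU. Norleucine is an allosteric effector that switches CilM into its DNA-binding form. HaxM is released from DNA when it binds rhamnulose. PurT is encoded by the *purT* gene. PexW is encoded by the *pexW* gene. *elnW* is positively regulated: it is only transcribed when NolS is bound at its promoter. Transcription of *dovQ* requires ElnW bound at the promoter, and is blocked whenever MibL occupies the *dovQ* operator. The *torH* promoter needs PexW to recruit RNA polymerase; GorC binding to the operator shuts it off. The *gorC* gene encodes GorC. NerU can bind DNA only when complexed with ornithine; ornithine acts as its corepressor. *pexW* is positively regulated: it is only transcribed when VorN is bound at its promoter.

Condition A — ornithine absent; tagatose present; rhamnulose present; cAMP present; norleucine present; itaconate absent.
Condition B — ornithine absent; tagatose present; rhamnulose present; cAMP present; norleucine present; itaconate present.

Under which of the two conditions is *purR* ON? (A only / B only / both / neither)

Condition A:
Ornithine is absent, so NerU is inactive.
With no repressor bound, *purT* is transcribed.
So PurT is produced and active.
Tagatose is present, so BexR is active.
Rhamnulose is present, so HaxM is inactive.
No repressor is bound and BexR is active, so *gorC* is transcribed.
So GorC is produced and active.
cAMP is present, so VorN is inactive.
Required activator VorN is absent, so *pexW* is not transcribed.
So PexW is not produced.
With repressor GorC bound, *torH* is not transcribed.
So TorH is not produced.
Norleucine is present, so CilM is active.
No repressor is bound and CilM is active, so *mibL* is transcribed.
So MibL is produced and active.
Itaconate is absent, so NolS is active.
No repressor is bound and NolS is active, so *elnW* is transcribed.
So ElnW is produced and active.
With repressor MibL bound, *dovQ* is not transcribed.
So DovQ is not produced.
Activator PurT is present, so *purR* is transcribed.
→ *purR* is ON in A.
Condition B:
Ornithine is absent, so NerU is inactive.
With no repressor bound, *purT* is transcribed.
So PurT is produced and active.
Tagatose is present, so BexR is active.
Rhamnulose is present, so HaxM is inactive.
No repressor is bound and BexR is active, so *gorC* is transcribed.
So GorC is produced and active.
cAMP is present, so VorN is inactive.
Required activator VorN is absent, so *pexW* is not transcribed.
So PexW is not produced.
With repressor GorC bound, *torH* is not transcribed.
So TorH is not produced.
Norleucine is present, so CilM is active.
No repressor is bound and CilM is active, so *mibL* is transcribed.
So MibL is produced and active.
Itaconate is present, so NolS is inactive.
Required activator NolS is absent, so *elnW* is not transcribed.
So ElnW is not produced.
With repressor MibL bound, *dovQ* is not transcribed.
So DovQ is not produced.
Activator PurT is present, so *purR* is transcribed.
→ *purR* is ON in B.

both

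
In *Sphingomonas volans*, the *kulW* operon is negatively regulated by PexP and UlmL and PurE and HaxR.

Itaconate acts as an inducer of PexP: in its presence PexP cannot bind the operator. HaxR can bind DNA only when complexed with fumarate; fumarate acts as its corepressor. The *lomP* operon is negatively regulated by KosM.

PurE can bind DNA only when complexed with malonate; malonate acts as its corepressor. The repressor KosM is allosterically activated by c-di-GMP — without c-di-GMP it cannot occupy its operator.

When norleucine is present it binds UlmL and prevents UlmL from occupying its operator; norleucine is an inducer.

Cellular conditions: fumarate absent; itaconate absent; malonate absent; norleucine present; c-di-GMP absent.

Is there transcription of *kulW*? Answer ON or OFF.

Itaconate is absent, so PexP is active.
Norleucine is present, so UlmL is inactive.
Malonate is absent, so PurE is inactive.
Fumarate is absent, so HaxR is inactive.
With repressor PexP bound, *kulW* is not transcribed.

OFF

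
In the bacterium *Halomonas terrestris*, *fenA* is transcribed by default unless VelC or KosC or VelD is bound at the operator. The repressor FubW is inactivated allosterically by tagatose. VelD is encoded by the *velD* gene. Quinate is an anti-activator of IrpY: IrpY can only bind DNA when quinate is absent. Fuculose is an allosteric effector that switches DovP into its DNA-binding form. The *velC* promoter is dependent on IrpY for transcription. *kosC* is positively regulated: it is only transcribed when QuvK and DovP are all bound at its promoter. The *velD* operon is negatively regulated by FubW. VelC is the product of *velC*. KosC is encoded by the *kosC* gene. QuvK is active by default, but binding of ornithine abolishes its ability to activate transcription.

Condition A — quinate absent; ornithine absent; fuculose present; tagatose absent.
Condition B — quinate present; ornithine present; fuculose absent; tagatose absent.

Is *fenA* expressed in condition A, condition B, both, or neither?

Condition A:
Quinate is absent, so IrpY is active.
No repressor is bound and IrpY is active, so *velC* is transcribed.
So VelC is produced and active.
Ornithine is absent, so QuvK is active.
Fuculose is present, so DovP is active.
No repressor is bound and QuvK and DovP are active, so *kosC* is transcribed.
So KosC is produced and active.
Tagatose is absent, so FubW is active.
With repressor FubW bound, *velD* is not transcribed.
So VelD is not produced.
With repressor VelC bound, *fenA* is not transcribed.
→ *fenA* is OFF in A.
Condition B:
Quinate is present, so IrpY is inactive.
Required activator IrpY is absent, so *velC* is not transcribed.
So VelC is not produced.
Ornithine is present, so QuvK is inactive.
Fuculose is absent, so DovP is inactive.
Required activator QuvK is absent, so *kosC* is not transcribed.
So KosC is not produced.
Tagatose is absent, so FubW is active.
With repressor FubW bound, *velD* is not transcribed.
So VelD is not produced.
With no repressor bound, *fenA* is transcribed.
→ *fenA* is ON in B.

B only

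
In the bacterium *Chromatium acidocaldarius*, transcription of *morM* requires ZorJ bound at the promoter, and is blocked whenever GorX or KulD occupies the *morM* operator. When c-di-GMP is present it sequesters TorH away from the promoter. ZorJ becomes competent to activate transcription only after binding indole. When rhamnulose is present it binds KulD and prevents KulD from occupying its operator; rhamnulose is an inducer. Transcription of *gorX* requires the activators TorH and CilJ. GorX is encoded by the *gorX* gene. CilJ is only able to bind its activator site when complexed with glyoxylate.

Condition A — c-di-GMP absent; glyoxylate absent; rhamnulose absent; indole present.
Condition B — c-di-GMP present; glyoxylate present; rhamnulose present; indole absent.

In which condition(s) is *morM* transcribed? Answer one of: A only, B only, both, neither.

neither

Condition A:
c-di-GMP is absent, so TorH is active.
Glyoxylate is absent, so CilJ is inactive.
Required activator CilJ is absent, so *gorX* is not transcribed.
So GorX is not produced.
Rhamnulose is absent, so KulD is active.
Indole is present, so ZorJ is active.
With repressor KulD bound, *morM* is not transcribed.
→ *morM* is OFF in A.
Condition B:
c-di-GMP is present, so TorH is inactive.
Glyoxylate is present, so CilJ is active.
Required activator TorH is absent, so *gorX* is not transcribed.
So GorX is not produced.
Rhamnulose is present, so KulD is inactive.
Indole is absent, so ZorJ is inactive.
Required activator ZorJ is absent, so *morM* is not transcribed.
→ *morM* is OFF in B.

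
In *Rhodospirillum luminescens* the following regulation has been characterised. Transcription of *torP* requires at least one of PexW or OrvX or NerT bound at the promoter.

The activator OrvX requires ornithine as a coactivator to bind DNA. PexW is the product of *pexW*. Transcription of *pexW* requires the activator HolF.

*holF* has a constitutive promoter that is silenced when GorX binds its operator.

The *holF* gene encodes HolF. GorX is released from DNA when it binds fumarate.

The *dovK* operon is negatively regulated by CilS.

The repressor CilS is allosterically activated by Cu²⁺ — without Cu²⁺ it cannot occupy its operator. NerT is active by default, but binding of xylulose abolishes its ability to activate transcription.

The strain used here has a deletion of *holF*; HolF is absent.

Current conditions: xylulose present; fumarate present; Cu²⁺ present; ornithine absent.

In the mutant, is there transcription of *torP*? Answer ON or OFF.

OFF

HolF is non-functional in this strain, so it has no effect.
Required activator HolF is absent, so *pexW* is not transcribed.
So PexW is not produced.
Ornithine is absent, so OrvX is inactive.
Xylulose is present, so NerT is inactive.
No activator is available at the *torP* promoter, so *torP* is not transcribed.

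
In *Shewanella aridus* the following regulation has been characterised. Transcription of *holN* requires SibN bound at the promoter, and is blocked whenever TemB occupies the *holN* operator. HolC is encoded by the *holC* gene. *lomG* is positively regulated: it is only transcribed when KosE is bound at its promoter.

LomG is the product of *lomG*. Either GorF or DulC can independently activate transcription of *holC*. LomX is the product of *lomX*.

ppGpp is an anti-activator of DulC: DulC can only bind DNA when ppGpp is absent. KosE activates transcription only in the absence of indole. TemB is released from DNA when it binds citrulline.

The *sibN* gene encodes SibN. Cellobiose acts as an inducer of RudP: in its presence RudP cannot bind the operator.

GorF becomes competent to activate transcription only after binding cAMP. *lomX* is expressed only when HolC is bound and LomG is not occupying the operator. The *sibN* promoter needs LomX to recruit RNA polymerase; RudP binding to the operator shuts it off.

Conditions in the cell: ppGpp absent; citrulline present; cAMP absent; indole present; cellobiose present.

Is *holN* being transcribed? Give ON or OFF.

ON

Citrulline is present, so TemB is inactive.
Cellobiose is present, so RudP is inactive.
cAMP is absent, so GorF is inactive.
ppGpp is absent, so DulC is active.
Activator DulC is present, so *holC* is transcribed.
So HolC is produced and active.
Indole is present, so KosE is inactive.
Required activator KosE is absent, so *lomG* is not transcribed.
So LomG is not produced.
No repressor is bound and HolC is active, so *lomX* is transcribed.
So LomX is produced and active.
No repressor is bound and LomX is active, so *sibN* is transcribed.
So SibN is produced and active.
No repressor is bound and SibN is active, so *holN* is transcribed.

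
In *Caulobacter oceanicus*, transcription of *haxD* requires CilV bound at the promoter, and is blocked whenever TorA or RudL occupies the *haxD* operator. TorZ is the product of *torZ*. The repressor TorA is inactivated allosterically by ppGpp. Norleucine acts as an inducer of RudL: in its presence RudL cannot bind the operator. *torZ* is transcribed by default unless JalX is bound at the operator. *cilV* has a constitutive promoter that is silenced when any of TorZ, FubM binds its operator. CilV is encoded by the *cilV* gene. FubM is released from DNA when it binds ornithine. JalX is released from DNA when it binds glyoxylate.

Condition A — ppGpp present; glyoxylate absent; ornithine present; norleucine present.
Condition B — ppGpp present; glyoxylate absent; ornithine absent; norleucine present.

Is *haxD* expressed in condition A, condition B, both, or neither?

A only

Condition A:
ppGpp is present, so TorA is inactive.
Glyoxylate is absent, so JalX is active.
With repressor JalX bound, *torZ* is not transcribed.
So TorZ is not produced.
Ornithine is present, so FubM is inactive.
With no repressor bound, *cilV* is transcribed.
So CilV is produced and active.
Norleucine is present, so RudL is inactive.
No repressor is bound and CilV is active, so *haxD* is transcribed.
→ *haxD* is ON in A.
Condition B:
ppGpp is present, so TorA is inactive.
Glyoxylate is absent, so JalX is active.
With repressor JalX bound, *torZ* is not transcribed.
So TorZ is not produced.
Ornithine is absent, so FubM is active.
With repressor FubM bound, *cilV* is not transcribed.
So CilV is not produced.
Norleucine is present, so RudL is inactive.
Required activator CilV is absent, so *haxD* is not transcribed.
→ *haxD* is OFF in B.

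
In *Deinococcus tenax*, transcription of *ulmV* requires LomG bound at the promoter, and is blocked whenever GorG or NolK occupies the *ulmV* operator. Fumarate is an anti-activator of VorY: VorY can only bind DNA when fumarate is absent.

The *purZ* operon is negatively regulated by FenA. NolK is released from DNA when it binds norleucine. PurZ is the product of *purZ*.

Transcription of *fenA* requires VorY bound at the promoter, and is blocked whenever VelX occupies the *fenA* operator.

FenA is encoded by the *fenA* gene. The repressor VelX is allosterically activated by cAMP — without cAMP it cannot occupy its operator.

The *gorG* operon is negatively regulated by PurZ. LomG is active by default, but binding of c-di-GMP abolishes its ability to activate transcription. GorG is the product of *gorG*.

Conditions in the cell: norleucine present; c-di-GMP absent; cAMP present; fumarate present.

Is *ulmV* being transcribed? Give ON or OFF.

ON

c-di-GMP is absent, so LomG is active.
cAMP is present, so VelX is active.
Fumarate is present, so VorY is inactive.
With repressor VelX bound, *fenA* is not transcribed.
So FenA is not produced.
With no repressor bound, *purZ* is transcribed.
So PurZ is produced and active.
With repressor PurZ bound, *gorG* is not transcribed.
So GorG is not produced.
Norleucine is present, so NolK is inactive.
No repressor is bound and LomG is active, so *ulmV* is transcribed.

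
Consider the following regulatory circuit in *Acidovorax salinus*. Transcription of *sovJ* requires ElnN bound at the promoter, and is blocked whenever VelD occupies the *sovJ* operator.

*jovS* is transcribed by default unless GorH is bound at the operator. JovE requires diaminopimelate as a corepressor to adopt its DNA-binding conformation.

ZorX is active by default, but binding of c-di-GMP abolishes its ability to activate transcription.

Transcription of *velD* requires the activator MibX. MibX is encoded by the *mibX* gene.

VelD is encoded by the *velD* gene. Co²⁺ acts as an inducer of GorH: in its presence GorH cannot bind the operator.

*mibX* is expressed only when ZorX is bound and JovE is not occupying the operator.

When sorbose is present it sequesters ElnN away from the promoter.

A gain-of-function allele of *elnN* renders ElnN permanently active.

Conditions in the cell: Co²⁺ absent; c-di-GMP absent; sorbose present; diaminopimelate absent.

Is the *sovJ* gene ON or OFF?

ElnN is constitutively active in this strain.
c-di-GMP is absent, so ZorX is active.
Diaminopimelate is absent, so JovE is inactive.
No repressor is bound and ZorX is active, so *mibX* is transcribed.
So MibX is produced and active.
No repressor is bound and MibX is active, so *velD* is transcribed.
So VelD is produced and active.
With repressor VelD bound, *sovJ* is not transcribed.

OFF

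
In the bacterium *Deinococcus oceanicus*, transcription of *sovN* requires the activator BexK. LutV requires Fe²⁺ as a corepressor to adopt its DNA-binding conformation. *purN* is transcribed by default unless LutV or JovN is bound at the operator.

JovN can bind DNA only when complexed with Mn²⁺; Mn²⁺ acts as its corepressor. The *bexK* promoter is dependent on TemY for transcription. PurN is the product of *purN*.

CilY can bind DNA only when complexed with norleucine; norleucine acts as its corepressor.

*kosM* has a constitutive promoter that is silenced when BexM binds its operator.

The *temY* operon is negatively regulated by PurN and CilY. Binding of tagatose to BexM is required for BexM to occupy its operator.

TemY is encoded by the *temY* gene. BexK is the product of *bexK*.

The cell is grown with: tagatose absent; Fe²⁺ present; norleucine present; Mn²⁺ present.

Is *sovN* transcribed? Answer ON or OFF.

OFF

Fe²⁺ is present, so LutV is active.
Mn²⁺ is present, so JovN is active.
With repressor LutV bound, *purN* is not transcribed.
So PurN is not produced.
Norleucine is present, so CilY is active.
With repressor CilY bound, *temY* is not transcribed.
So TemY is not produced.
Required activator TemY is absent, so *bexK* is not transcribed.
So BexK is not produced.
Required activator BexK is absent, so *sovN* is not transcribed.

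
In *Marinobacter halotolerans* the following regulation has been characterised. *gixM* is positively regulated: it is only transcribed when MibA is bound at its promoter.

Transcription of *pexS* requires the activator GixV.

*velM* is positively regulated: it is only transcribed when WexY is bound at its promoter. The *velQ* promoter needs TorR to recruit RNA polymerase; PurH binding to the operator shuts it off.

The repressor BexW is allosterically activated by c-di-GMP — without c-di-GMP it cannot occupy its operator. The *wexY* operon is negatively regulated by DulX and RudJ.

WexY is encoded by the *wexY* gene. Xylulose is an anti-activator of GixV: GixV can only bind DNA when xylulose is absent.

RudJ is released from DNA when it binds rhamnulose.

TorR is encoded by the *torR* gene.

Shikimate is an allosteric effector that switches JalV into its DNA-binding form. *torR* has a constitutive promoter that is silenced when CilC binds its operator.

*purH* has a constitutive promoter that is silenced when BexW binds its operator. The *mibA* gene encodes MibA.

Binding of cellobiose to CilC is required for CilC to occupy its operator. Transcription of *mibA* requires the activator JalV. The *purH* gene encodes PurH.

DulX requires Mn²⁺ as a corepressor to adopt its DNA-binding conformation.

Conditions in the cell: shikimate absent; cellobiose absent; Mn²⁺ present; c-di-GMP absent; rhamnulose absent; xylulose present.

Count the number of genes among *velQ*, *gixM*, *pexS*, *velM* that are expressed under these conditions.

Cellobiose is absent, so CilC is inactive.
With no repressor bound, *torR* is transcribed.
So TorR is produced and active.
c-di-GMP is absent, so BexW is inactive.
With no repressor bound, *purH* is transcribed.
So PurH is produced and active.
With repressor PurH bound, *velQ* is not transcribed.
→ *velQ* is OFF.
Shikimate is absent, so JalV is inactive.
Required activator JalV is absent, so *mibA* is not transcribed.
So MibA is not produced.
Required activator MibA is absent, so *gixM* is not transcribed.
→ *gixM* is OFF.
Xylulose is present, so GixV is inactive.
Required activator GixV is absent, so *pexS* is not transcribed.
→ *pexS* is OFF.
Mn²⁺ is present, so DulX is active.
Rhamnulose is absent, so RudJ is active.
With repressor DulX bound, *wexY* is not transcribed.
So WexY is not produced.
Required activator WexY is absent, so *velM* is not transcribed.
→ *velM* is OFF.
0 of the 4 genes are transcribed.

0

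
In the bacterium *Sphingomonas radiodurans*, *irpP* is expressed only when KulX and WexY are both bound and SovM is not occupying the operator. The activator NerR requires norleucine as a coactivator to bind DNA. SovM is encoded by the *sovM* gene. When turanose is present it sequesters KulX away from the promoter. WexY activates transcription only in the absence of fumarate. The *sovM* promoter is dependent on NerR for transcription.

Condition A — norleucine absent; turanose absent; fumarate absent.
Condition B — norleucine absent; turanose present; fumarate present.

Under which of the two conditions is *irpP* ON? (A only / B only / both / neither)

A only

Condition A:
Norleucine is absent, so NerR is inactive.
Required activator NerR is absent, so *sovM* is not transcribed.
So SovM is not produced.
Turanose is absent, so KulX is active.
Fumarate is absent, so WexY is active.
No repressor is bound and KulX and WexY are active, so *irpP* is transcribed.
→ *irpP* is ON in A.
Condition B:
Norleucine is absent, so NerR is inactive.
Required activator NerR is absent, so *sovM* is not transcribed.
So SovM is not produced.
Turanose is present, so KulX is inactive.
Fumarate is present, so WexY is inactive.
Required activator KulX is absent, so *irpP* is not transcribed.
→ *irpP* is OFF in B.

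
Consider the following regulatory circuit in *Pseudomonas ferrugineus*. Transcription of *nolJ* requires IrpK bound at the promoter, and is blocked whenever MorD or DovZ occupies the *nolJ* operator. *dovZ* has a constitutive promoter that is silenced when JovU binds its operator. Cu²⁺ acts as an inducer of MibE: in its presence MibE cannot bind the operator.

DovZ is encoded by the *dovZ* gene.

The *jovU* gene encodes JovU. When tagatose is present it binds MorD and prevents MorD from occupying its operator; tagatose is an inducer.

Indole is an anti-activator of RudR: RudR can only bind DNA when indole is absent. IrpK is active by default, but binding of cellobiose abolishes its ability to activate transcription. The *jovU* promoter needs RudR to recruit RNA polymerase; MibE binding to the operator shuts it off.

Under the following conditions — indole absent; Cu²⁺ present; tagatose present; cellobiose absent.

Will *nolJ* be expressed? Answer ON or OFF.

Cellobiose is absent, so IrpK is active.
Tagatose is present, so MorD is inactive.
Indole is absent, so RudR is active.
Cu²⁺ is present, so MibE is inactive.
No repressor is bound and RudR is active, so *jovU* is transcribed.
So JovU is produced and active.
With repressor JovU bound, *dovZ* is not transcribed.
So DovZ is not produced.
No repressor is bound and IrpK is active, so *nolJ* is transcribed.

ON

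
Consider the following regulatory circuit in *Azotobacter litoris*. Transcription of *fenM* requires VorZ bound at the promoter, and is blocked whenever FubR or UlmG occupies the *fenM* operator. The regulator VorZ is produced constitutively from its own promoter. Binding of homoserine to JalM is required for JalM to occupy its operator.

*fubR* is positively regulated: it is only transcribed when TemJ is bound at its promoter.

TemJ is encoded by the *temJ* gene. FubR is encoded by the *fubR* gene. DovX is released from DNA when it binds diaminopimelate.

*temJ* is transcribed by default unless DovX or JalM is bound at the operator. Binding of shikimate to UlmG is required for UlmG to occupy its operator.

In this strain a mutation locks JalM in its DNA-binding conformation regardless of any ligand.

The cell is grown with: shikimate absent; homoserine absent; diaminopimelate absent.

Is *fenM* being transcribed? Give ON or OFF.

Diaminopimelate is absent, so DovX is active.
JalM is constitutively active in this strain.
With repressor DovX bound, *temJ* is not transcribed.
So TemJ is not produced.
Required activator TemJ is absent, so *fubR* is not transcribed.
So FubR is not produced.
Shikimate is absent, so UlmG is inactive.
VorZ is produced constitutively and is active.
No repressor is bound and VorZ is active, so *fenM* is transcribed.

ON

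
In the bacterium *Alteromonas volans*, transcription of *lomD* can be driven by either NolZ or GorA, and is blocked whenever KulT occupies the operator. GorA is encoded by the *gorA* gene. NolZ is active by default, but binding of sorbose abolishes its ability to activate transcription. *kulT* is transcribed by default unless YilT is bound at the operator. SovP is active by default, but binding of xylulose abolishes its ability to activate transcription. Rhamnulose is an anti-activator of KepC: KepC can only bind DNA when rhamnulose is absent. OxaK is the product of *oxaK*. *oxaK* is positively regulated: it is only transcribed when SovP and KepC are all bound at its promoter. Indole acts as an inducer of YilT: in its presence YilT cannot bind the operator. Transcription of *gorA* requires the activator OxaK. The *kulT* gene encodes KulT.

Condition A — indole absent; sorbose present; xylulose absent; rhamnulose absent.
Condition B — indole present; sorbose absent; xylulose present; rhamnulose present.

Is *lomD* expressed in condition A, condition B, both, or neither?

Condition A:
Indole is absent, so YilT is active.
With repressor YilT bound, *kulT* is not transcribed.
So KulT is not produced.
Sorbose is present, so NolZ is inactive.
Xylulose is absent, so SovP is active.
Rhamnulose is absent, so KepC is active.
No repressor is bound and SovP and KepC are active, so *oxaK* is transcribed.
So OxaK is produced and active.
No repressor is bound and OxaK is active, so *gorA* is transcribed.
So GorA is produced and active.
Activator GorA is present, so *lomD* is transcribed.
→ *lomD* is ON in A.
Condition B:
Indole is present, so YilT is inactive.
With no repressor bound, *kulT* is transcribed.
So KulT is produced and active.
Sorbose is absent, so NolZ is active.
Xylulose is present, so SovP is inactive.
Rhamnulose is present, so KepC is inactive.
Required activator SovP is absent, so *oxaK* is not transcribed.
So OxaK is not produced.
Required activator OxaK is absent, so *gorA* is not transcribed.
So GorA is not produced.
With repressor KulT bound, *lomD* is not transcribed.
→ *lomD* is OFF in B.

A only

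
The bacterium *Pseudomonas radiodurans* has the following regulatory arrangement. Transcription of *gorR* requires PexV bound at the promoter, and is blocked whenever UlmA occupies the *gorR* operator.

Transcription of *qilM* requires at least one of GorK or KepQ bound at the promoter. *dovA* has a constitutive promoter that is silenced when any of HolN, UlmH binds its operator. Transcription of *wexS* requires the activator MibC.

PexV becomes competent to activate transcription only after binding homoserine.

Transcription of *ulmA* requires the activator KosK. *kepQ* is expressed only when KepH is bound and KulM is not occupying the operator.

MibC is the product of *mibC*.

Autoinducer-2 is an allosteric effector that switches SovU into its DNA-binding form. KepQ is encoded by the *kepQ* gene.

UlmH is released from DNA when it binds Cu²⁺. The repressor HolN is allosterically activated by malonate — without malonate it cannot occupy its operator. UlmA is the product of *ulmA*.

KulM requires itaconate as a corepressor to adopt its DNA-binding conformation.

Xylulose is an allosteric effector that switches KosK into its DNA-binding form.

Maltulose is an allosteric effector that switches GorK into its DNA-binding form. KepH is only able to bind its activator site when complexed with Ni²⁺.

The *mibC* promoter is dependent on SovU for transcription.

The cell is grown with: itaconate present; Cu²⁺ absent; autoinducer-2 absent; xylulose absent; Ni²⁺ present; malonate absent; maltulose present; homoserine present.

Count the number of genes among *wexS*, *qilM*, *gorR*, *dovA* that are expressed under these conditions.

Autoinducer-2 is absent, so SovU is inactive.
Required activator SovU is absent, so *mibC* is not transcribed.
So MibC is not produced.
Required activator MibC is absent, so *wexS* is not transcribed.
→ *wexS* is OFF.
Maltulose is present, so GorK is active.
Ni²⁺ is present, so KepH is active.
Itaconate is present, so KulM is active.
With repressor KulM bound, *kepQ* is not transcribed.
So KepQ is not produced.
Activator GorK is present, so *qilM* is transcribed.
→ *qilM* is ON.
Homoserine is present, so PexV is active.
Xylulose is absent, so KosK is inactive.
Required activator KosK is absent, so *ulmA* is not transcribed.
So UlmA is not produced.
No repressor is bound and PexV is active, so *gorR* is transcribed.
→ *gorR* is ON.
Malonate is absent, so HolN is inactive.
Cu²⁺ is absent, so UlmH is active.
With repressor UlmH bound, *dovA* is not transcribed.
→ *dovA* is OFF.
2 of the 4 genes are transcribed.

2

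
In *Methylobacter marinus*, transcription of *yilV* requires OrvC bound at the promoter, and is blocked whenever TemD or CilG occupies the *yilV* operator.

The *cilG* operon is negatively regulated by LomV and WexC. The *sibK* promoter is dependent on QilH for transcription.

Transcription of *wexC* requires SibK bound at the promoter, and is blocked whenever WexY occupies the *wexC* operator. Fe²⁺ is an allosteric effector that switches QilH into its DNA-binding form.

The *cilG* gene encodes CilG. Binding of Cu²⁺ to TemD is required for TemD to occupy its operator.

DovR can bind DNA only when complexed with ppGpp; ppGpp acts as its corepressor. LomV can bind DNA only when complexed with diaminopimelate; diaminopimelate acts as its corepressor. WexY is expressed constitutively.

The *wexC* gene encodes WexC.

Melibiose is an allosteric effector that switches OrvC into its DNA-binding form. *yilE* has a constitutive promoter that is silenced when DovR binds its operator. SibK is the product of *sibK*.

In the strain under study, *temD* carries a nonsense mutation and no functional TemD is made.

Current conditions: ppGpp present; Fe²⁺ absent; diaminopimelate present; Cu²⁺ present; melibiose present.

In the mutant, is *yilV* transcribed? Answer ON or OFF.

Melibiose is present, so OrvC is active.
TemD is non-functional in this strain, so it has no effect.
Diaminopimelate is present, so LomV is active.
Fe²⁺ is absent, so QilH is inactive.
Required activator QilH is absent, so *sibK* is not transcribed.
So SibK is not produced.
WexY is produced constitutively and is active.
With repressor WexY bound, *wexC* is not transcribed.
So WexC is not produced.
With repressor LomV bound, *cilG* is not transcribed.
So CilG is not produced.
No repressor is bound and OrvC is active, so *yilV* is transcribed.

ON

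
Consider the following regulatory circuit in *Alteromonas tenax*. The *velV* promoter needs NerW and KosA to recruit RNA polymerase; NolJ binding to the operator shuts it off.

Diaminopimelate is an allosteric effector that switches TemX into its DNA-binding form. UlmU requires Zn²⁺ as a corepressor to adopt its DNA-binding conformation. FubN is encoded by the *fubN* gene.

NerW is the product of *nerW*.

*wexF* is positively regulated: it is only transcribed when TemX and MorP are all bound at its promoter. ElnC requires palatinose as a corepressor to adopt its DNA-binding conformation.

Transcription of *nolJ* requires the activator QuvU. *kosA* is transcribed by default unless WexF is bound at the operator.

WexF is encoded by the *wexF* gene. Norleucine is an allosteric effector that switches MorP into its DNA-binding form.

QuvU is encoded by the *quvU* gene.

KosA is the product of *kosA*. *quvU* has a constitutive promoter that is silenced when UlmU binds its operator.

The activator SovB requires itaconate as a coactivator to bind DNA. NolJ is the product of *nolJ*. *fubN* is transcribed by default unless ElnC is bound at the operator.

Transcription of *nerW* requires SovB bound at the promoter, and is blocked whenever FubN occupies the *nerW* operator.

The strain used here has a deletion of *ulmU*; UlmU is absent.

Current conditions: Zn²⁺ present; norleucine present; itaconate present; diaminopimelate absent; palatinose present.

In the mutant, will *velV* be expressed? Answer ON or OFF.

Itaconate is present, so SovB is active.
Palatinose is present, so ElnC is active.
With repressor ElnC bound, *fubN* is not transcribed.
So FubN is not produced.
No repressor is bound and SovB is active, so *nerW* is transcribed.
So NerW is produced and active.
Diaminopimelate is absent, so TemX is inactive.
Norleucine is present, so MorP is active.
Required activator TemX is absent, so *wexF* is not transcribed.
So WexF is not produced.
With no repressor bound, *kosA* is transcribed.
So KosA is produced and active.
UlmU is non-functional in this strain, so it has no effect.
With no repressor bound, *quvU* is transcribed.
So QuvU is produced and active.
No repressor is bound and QuvU is active, so *nolJ* is transcribed.
So NolJ is produced and active.
With repressor NolJ bound, *velV* is not transcribed.

OFF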